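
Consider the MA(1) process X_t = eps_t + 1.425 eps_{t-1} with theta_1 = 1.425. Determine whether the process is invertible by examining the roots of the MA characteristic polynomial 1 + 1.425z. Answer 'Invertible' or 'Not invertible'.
\text{Not invertible}

The MA(q) characteristic polynomial is P(z) = 1 + 1.425z.
Invertibility requires all roots to lie outside the unit circle, i.e. |z| > 1 for every root.
This is linear in z: 1 + (1.425) z = 0  =>  z = -1/(1.425) = -0.701754,  |z| = 0.701754.
Moduli of all roots: 0.7018.
All moduli strictly greater than 1? No.
Verdict: Not invertible.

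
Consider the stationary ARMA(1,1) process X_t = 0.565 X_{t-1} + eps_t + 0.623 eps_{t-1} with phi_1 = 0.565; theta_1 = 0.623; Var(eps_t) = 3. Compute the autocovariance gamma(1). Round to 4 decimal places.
\gamma(1) = 7.0780

Multiply the model equation by X_{t-k} and take expectations. With theta_0 = psi_0 = 1 and psi_j the MA(infinity) weights, this gives
  gamma(k) - sum_i phi_i gamma(k-i) = c_k,
  c_k = sigma^2 * sum_{j=k..q} theta_j psi_{j-k}   (c_k = 0 for k > q),
using gamma(-m) = gamma(m).
psi-weights needed (psi_j = theta_j + sum_i phi_i psi_{j-i}):
  psi_1 = theta_1 + phi_1 = 0.623 + (0.565) = 1.188
Right-hand sides:
  c_0 = sigma^2 (1 + theta_1 psi_1) = 3 * (1 + (0.623)(1.188)) = 3 * 1.740124 = 5.220372
  c_1 = sigma^2 theta_1 = 3 * (0.623) = 1.869
  c_2 = 0
Equations for k = 0 and k = 1 (AR order 1):
  gamma(0) = phi_1 gamma(1) + c_0
  gamma(1) = phi_1 gamma(0) + c_1
Substituting the second into the first: gamma(0) (1 - phi_1^2) = c_0 + phi_1 c_1, so
  gamma(0) = (c_0 + phi_1 c_1) / (1 - phi_1^2) = (5.220372 + (0.565)(1.869)) / (1 - (0.565)^2) = 6.276357 / 0.680775 = 9.219429.
  gamma(1) = phi_1 gamma(0) + c_1 = (0.565)(9.219429) + (1.869) = 7.077978.
Therefore gamma(1) = 7.0780 (to 4 decimal places).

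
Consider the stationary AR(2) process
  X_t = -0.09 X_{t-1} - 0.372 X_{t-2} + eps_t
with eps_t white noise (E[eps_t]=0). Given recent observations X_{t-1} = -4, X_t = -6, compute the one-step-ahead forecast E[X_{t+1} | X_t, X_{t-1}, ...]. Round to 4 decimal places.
E[X_{t+1} \mid \mathcal F_t] = 2.0280

For an AR(p) model X_t = c + sum_i phi_i X_{t-i} + eps_t, the
one-step-ahead conditional mean is
  E[X_{t+1} | X_t, ...] = c + sum_i phi_i X_{t+1-i}.
Substitute known values:
  E[X_{t+1} | ...] = (-0.09) * (-6) + (-0.372) * (-4)
                   = 2.0280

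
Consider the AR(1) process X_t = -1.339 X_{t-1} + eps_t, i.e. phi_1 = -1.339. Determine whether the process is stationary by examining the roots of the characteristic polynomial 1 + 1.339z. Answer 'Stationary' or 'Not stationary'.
\text{Not stationary}

The AR(p) characteristic polynomial is P(z) = 1 + 1.339z.
Stationarity requires all roots to lie outside the unit circle, i.e. |z| > 1 for every root.
This is linear in z: 1 + (1.339) z = 0  =>  z = -1/(1.339) = -0.746826,  |z| = 0.746826.
Moduli of all roots: 0.7468.
All moduli strictly greater than 1? No.
Verdict: Not stationary.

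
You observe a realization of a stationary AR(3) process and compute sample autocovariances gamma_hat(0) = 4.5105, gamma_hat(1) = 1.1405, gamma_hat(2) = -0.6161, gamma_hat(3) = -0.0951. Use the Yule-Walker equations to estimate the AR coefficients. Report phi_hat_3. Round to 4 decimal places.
\hat\phi_{3} = 0.0840

The Yule-Walker equations for an AR(p) process read, in matrix form,
  Gamma_p phi = r_p,   with   (Gamma_p)_{ij} = gamma(|i - j|),
                       (r_p)_i = gamma(i),   i,j = 1..p.
Substitute the sample gammas (Toeplitz matrix and right-hand side of size 3):
  Gamma_p = [[4.5105, 1.1405, -0.6161], [1.1405, 4.5105, 1.1405], [-0.6161, 1.1405, 4.5105]]
  r_p     = [1.1405, -0.6161, -0.0951]
Written out (R1..R3):
  (R1) 4.5105 phi_1 + 1.1405 phi_2 - 0.6161 phi_3 = 1.1405
  (R2) 1.1405 phi_1 + 4.5105 phi_2 + 1.1405 phi_3 = -0.6161
  (R3) -0.6161 phi_1 + 1.1405 phi_2 + 4.5105 phi_3 = -0.0951
Gaussian elimination:
  R2 <- R2 - (1.1405/4.5105) R1 = R2 - (0.252854) R1:  4.222119 phi_2 + 1.296284 phi_3 = -0.904481
  R3 <- R3 - (-0.6161/4.5105) R1 = R3 - (-0.136592) R1:  1.296284 phi_2 + 4.426345 phi_3 = 0.060684
  R3 <- R3 - (1.296284/4.222119) R2 = R3 - (0.307022) R2:  4.028358 phi_3 = 0.338379
Back-substitution:
  phi_hat_3 = 0.338379 / 4.028358 = 0.083999
  phi_hat_2 = (-0.904481 - (1.296284)(0.083999)) / 4.222119 = -0.240014
  phi_hat_1 = (1.1405 - (1.1405)(-0.240014) - (-0.6161)(0.083999)) / 4.5105 = 0.325017
So phi_hat = [0.3250, -0.2400, 0.0840].
Therefore phi_hat_3 = 0.0840.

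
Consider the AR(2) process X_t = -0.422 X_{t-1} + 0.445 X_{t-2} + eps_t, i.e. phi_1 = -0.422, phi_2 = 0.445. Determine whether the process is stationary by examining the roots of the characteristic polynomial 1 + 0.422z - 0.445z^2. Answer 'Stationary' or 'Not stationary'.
\text{Stationary}

The AR(p) characteristic polynomial is P(z) = 1 + 0.422z - 0.445z^2.
Stationarity requires all roots to lie outside the unit circle, i.e. |z| > 1 for every root.
Set 1 + (0.422) z + (-0.445) z^2 = 0, i.e. a z^2 + b z + c = 0 with a = -0.445, b = 0.422, c = 1.
Discriminant D = b^2 - 4ac = (0.422)^2 - 4*(-0.445)*1 = 0.178084 - (-1.78) = 1.958084.
D >= 0, so the roots are real: z = (-b +/- sqrt(D)) / (2a) = (-0.422 +/- 1.399316) / (-0.89).
  z_1 = (-0.422 + 1.399316) / (-0.89) = -1.0981,   |z_1| = 1.0981.
  z_2 = (-0.422 - 1.399316) / (-0.89) = 2.0464,   |z_2| = 2.0464.
Moduli of all roots: 1.0981, 2.0464.
All moduli strictly greater than 1? Yes.
Verdict: Stationary.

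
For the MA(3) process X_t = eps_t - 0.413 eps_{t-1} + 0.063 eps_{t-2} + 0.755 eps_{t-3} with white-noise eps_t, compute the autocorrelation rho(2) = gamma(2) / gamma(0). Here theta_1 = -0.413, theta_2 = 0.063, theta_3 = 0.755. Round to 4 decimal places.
\rho(2) = -0.1426

For an MA(q) process with theta_0 = 1, the autocovariance is
  gamma(k) = sigma^2 * sum_{i=0..q-k} theta_i * theta_{i+k},
and rho(k) = gamma(k) / gamma(0). Sigma^2 cancels.
  numerator   = (1)*(0.063) + (-0.413)*(0.755) = -0.248815.
  denominator = (1)^2 + (-0.413)^2 + (0.063)^2 + (0.755)^2 = 1.744563.
  rho(2) = -0.248815 / 1.744563 = -0.1426.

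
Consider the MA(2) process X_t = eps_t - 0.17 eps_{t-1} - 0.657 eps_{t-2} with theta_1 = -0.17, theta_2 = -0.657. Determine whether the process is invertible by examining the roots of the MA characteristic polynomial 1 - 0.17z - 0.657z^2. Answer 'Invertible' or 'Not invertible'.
\text{Invertible}

The MA(q) characteristic polynomial is P(z) = 1 - 0.17z - 0.657z^2.
Invertibility requires all roots to lie outside the unit circle, i.e. |z| > 1 for every root.
Set 1 + (-0.17) z + (-0.657) z^2 = 0, i.e. a z^2 + b z + c = 0 with a = -0.657, b = -0.17, c = 1.
Discriminant D = b^2 - 4ac = (-0.17)^2 - 4*(-0.657)*1 = 0.0289 - (-2.628) = 2.6569.
D >= 0, so the roots are real: z = (-b +/- sqrt(D)) / (2a) = (0.17 +/- 1.63) / (-1.314).
  z_1 = (0.17 + 1.63) / (-1.314) = -1.3699,   |z_1| = 1.3699.
  z_2 = (0.17 - 1.63) / (-1.314) = 1.1111,   |z_2| = 1.1111.
Moduli of all roots: 1.3699, 1.1111.
All moduli strictly greater than 1? Yes.
Verdict: Invertible.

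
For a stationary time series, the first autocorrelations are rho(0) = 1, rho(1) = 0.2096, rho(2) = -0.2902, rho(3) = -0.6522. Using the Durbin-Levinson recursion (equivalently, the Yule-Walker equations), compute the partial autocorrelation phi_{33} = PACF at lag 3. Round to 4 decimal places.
\phi_{33} = -0.5920

The PACF at lag k is phi_{kk}, the last component of the solution
to the Yule-Walker system G_k phi = r_k where
  (G_k)_{ij} = rho(|i - j|), (r_k)_i = rho(i), i,j = 1..k.
Equivalently, Durbin-Levinson gives phi_{kk} iteratively:
  phi_{11} = rho(1)
  phi_{kk} = [rho(k) - sum_{j=1..k-1} phi_{k-1,j} rho(k-j)]
            / [1 - sum_{j=1..k-1} phi_{k-1,j} rho(j)],
  phi_{k,j} = phi_{k-1,j} - phi_{kk} phi_{k-1,k-j},  j = 1..k-1.
Step k = 1:
  phi_11 = rho(1) = 0.2096.
Step k = 2:
  phi_22 = [rho(2) - phi_11 rho(1)] / [1 - phi_11 rho(1)] = [-0.2902 - (0.2096)(0.2096)] / [1 - (0.2096)(0.2096)]
         = -0.33413216 / 0.95606784 = -0.349486.
  Update: phi_21 = phi_11 - phi_22 phi_11 = 0.2096 - (-0.349486)(0.2096) = 0.282852.
Step k = 3:
  phi_33 = [rho(3) - phi_21 rho(2) - phi_22 rho(1)] / [1 - phi_21 rho(1) - phi_22 rho(2)]
    numerator   = -0.6522 - (0.282852)(-0.2902) - (-0.349486)(0.2096) = -0.49686405
    denominator = 1 - (0.282852)(0.2096) - (-0.349486)(-0.2902) = 0.83929339
  phi_33 = -0.49686405 / 0.83929339 = -0.592.
Therefore phi_{33} = -0.5920.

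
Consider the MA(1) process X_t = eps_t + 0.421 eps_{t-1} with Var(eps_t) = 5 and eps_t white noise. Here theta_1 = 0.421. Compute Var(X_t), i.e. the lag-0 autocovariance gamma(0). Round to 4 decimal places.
\gamma(0) = 5.8862

For an MA(q) process X_t = eps_t + sum_i theta_i eps_{t-i} with
Var(eps_t) = sigma^2, the variance is
  gamma(0) = sigma^2 * (1 + sum_i theta_i^2).
  sum_i theta_i^2 = (0.421)^2 = 0.177241.
  gamma(0) = 5 * (1 + 0.177241) = 5 * 1.177241 = 5.886205, which rounds to 5.8862.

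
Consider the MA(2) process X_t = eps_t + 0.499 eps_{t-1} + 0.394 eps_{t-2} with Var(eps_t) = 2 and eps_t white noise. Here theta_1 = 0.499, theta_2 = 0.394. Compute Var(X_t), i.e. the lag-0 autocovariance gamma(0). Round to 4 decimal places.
\gamma(0) = 2.8085

For an MA(q) process X_t = eps_t + sum_i theta_i eps_{t-i} with
Var(eps_t) = sigma^2, the variance is
  gamma(0) = sigma^2 * (1 + sum_i theta_i^2).
  sum_i theta_i^2 = (0.499)^2 + (0.394)^2 = 0.249001 + 0.155236 = 0.404237.
  gamma(0) = 2 * (1 + 0.404237) = 2 * 1.404237 = 2.808474, which rounds to 2.8085.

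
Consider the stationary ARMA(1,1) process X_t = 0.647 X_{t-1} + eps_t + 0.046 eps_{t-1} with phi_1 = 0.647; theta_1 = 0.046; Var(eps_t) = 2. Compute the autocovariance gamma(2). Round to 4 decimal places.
\gamma(2) = 1.5883

Multiply the model equation by X_{t-k} and take expectations. With theta_0 = psi_0 = 1 and psi_j the MA(infinity) weights, this gives
  gamma(k) - sum_i phi_i gamma(k-i) = c_k,
  c_k = sigma^2 * sum_{j=k..q} theta_j psi_{j-k}   (c_k = 0 for k > q),
using gamma(-m) = gamma(m).
psi-weights needed (psi_j = theta_j + sum_i phi_i psi_{j-i}):
  psi_1 = theta_1 + phi_1 = 0.046 + (0.647) = 0.693
Right-hand sides:
  c_0 = sigma^2 (1 + theta_1 psi_1) = 2 * (1 + (0.046)(0.693)) = 2 * 1.031878 = 2.063756
  c_1 = sigma^2 theta_1 = 2 * (0.046) = 0.092
  c_2 = 0
Equations for k = 0 and k = 1 (AR order 1):
  gamma(0) = phi_1 gamma(1) + c_0
  gamma(1) = phi_1 gamma(0) + c_1
Substituting the second into the first: gamma(0) (1 - phi_1^2) = c_0 + phi_1 c_1, so
  gamma(0) = (c_0 + phi_1 c_1) / (1 - phi_1^2) = (2.063756 + (0.647)(0.092)) / (1 - (0.647)^2) = 2.12328 / 0.581391 = 3.652069.
  gamma(1) = phi_1 gamma(0) + c_1 = (0.647)(3.652069) + (0.092) = 2.454889.
For k = 2 (> q): gamma(2) = phi_1 gamma(1) = (0.647)(2.454889) = 1.588313.
Therefore gamma(2) = 1.5883 (to 4 decimal places).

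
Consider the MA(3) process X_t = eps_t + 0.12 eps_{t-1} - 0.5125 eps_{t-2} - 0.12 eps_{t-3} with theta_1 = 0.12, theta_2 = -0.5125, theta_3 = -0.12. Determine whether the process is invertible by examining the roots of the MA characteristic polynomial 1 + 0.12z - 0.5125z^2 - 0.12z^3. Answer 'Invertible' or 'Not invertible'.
\text{Invertible}

The MA(q) characteristic polynomial is P(z) = 1 + 0.12z - 0.5125z^2 - 0.12z^3.
Invertibility requires all roots to lie outside the unit circle, i.e. |z| > 1 for every root.
Degree 3: look for a simple real root z0 first, then factor out (1 - z/z0) and solve the remaining quadratic.
Testing z0 = -4: P(-4) = 1 + (0.12)(-4) + (-0.5125)(-4)^2 + (-0.12)(-4)^3
  = 1 + (-0.48) + (-8.2) + (7.68) = 0.  So z_0 = -4 is a root, |z_0| = 4.
Divide out the factor (1 + 0.25 z) = (1 - z/z0) (since 1/z0 = -0.25):
  P(z) = (1 + 0.25 z)(1 + (-0.13) z + (-0.48) z^2)
  [check: z-coef -0.13 - (-0.25) = 0.12; z^2-coef -0.48 - (-0.25)(-0.13) = -0.5125; z^3-coef -(-0.25)(-0.48) = -0.12.]
Remaining roots from the quadratic factor 1 + (-0.13) z + (-0.48) z^2:
  Set 1 + (-0.13) z + (-0.48) z^2 = 0, i.e. a z^2 + b z + c = 0 with a = -0.48, b = -0.13, c = 1.
  Discriminant D = b^2 - 4ac = (-0.13)^2 - 4*(-0.48)*1 = 0.0169 - (-1.92) = 1.9369.
  D >= 0, so the roots are real: z = (-b +/- sqrt(D)) / (2a) = (0.13 +/- 1.391726) / (-0.96).
    z_1 = (0.13 + 1.391726) / (-0.96) = -1.5851,   |z_1| = 1.5851.
    z_2 = (0.13 - 1.391726) / (-0.96) = 1.3143,   |z_2| = 1.3143.
Moduli of all roots: 4.0000, 1.5851, 1.3143.
All moduli strictly greater than 1? Yes.
Verdict: Invertible.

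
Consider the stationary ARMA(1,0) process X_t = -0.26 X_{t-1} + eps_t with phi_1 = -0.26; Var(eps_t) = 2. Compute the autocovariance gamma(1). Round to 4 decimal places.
\gamma(1) = -0.5577

Multiply the model equation by X_{t-k} and take expectations. With theta_0 = psi_0 = 1 and psi_j the MA(infinity) weights, this gives
  gamma(k) - sum_i phi_i gamma(k-i) = c_k,
  c_k = sigma^2 * sum_{j=k..q} theta_j psi_{j-k}   (c_k = 0 for k > q),
using gamma(-m) = gamma(m).
Pure AR (q = 0): c_0 = sigma^2 = 2, c_k = 0 for k >= 1.
Equations for k = 0 and k = 1 (AR order 1):
  gamma(0) = phi_1 gamma(1) + c_0
  gamma(1) = phi_1 gamma(0) + c_1
Substituting the second into the first: gamma(0) (1 - phi_1^2) = c_0 + phi_1 c_1, so
  gamma(0) = c_0 / (1 - phi_1^2) = 2 / (1 - (-0.26)^2) = 2 / 0.9324 = 2.145002.
  gamma(1) = phi_1 gamma(0) = (-0.26)(2.145002) = -0.557701.
Therefore gamma(1) = -0.5577 (to 4 decimal places).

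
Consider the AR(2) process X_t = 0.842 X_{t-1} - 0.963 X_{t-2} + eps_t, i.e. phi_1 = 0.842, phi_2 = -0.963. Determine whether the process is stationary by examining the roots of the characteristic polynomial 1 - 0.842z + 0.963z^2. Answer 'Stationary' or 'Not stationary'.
\text{Stationary}

The AR(p) characteristic polynomial is P(z) = 1 - 0.842z + 0.963z^2.
Stationarity requires all roots to lie outside the unit circle, i.e. |z| > 1 for every root.
Set 1 + (-0.842) z + (0.963) z^2 = 0, i.e. a z^2 + b z + c = 0 with a = 0.963, b = -0.842, c = 1.
Discriminant D = b^2 - 4ac = (-0.842)^2 - 4*(0.963)*1 = 0.708964 - (3.852) = -3.143036.
D < 0, so the roots are the complex-conjugate pair z = (-b +/- i sqrt(-D)) / (2a) = 0.4372 +/- 0.9205i.
For a conjugate pair |z|^2 = z * conj(z) = (product of roots) = c/a = 1/(0.963) = 1.038422, so |z| = sqrt(1.038422) = 1.019 for both roots.
Moduli of all roots: 1.0190, 1.0190.
All moduli strictly greater than 1? Yes.
Verdict: Stationary.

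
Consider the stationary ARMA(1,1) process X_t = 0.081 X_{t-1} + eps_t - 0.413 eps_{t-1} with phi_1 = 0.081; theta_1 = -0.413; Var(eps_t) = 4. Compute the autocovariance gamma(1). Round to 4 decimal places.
\gamma(1) = -1.2921

Multiply the model equation by X_{t-k} and take expectations. With theta_0 = psi_0 = 1 and psi_j the MA(infinity) weights, this gives
  gamma(k) - sum_i phi_i gamma(k-i) = c_k,
  c_k = sigma^2 * sum_{j=k..q} theta_j psi_{j-k}   (c_k = 0 for k > q),
using gamma(-m) = gamma(m).
psi-weights needed (psi_j = theta_j + sum_i phi_i psi_{j-i}):
  psi_1 = theta_1 + phi_1 = -0.413 + (0.081) = -0.332
Right-hand sides:
  c_0 = sigma^2 (1 + theta_1 psi_1) = 4 * (1 + (-0.413)(-0.332)) = 4 * 1.137116 = 4.548464
  c_1 = sigma^2 theta_1 = 4 * (-0.413) = -1.652
  c_2 = 0
Equations for k = 0 and k = 1 (AR order 1):
  gamma(0) = phi_1 gamma(1) + c_0
  gamma(1) = phi_1 gamma(0) + c_1
Substituting the second into the first: gamma(0) (1 - phi_1^2) = c_0 + phi_1 c_1, so
  gamma(0) = (c_0 + phi_1 c_1) / (1 - phi_1^2) = (4.548464 + (0.081)(-1.652)) / (1 - (0.081)^2) = 4.414652 / 0.993439 = 4.443808.
  gamma(1) = phi_1 gamma(0) + c_1 = (0.081)(4.443808) + (-1.652) = -1.292052.
Therefore gamma(1) = -1.2921 (to 4 decimal places).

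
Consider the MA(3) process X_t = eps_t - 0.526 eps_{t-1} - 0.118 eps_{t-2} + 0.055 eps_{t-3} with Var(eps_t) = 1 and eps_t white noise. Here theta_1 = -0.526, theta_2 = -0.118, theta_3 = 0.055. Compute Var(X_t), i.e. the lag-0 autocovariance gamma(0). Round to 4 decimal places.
\gamma(0) = 1.2936

For an MA(q) process X_t = eps_t + sum_i theta_i eps_{t-i} with
Var(eps_t) = sigma^2, the variance is
  gamma(0) = sigma^2 * (1 + sum_i theta_i^2).
  sum_i theta_i^2 = (-0.526)^2 + (-0.118)^2 + (0.055)^2 = 0.276676 + 0.013924 + 0.003025 = 0.293625.
  gamma(0) = 1 * (1 + 0.293625) = 1 * 1.293625 = 1.293625, which rounds to 1.2936.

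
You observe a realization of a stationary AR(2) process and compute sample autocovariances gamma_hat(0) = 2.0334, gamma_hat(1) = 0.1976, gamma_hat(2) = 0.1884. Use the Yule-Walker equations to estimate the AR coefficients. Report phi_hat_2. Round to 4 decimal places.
\hat\phi_{2} = 0.0840

The Yule-Walker equations for an AR(p) process read, in matrix form,
  Gamma_p phi = r_p,   with   (Gamma_p)_{ij} = gamma(|i - j|),
                       (r_p)_i = gamma(i),   i,j = 1..p.
Substitute the sample gammas (Toeplitz matrix and right-hand side of size 2):
  Gamma_p = [[2.0334, 0.1976], [0.1976, 2.0334]]
  r_p     = [0.1976, 0.1884]
Written out:
  2.0334 phi_1 + 0.1976 phi_2 = 0.1976
  0.1976 phi_1 + 2.0334 phi_2 = 0.1884
Solve by Cramer's rule:
  det = gamma(0)^2 - gamma(1)^2 = (2.0334)^2 - (0.1976)^2 = 4.13471556 - 0.03904576 = 4.0956698
  phi_hat_1 = [gamma(1) gamma(0) - gamma(1) gamma(2)] / det = [(0.1976)(2.0334) - (0.1976)(0.1884)] / 4.0956698 = 0.364572 / 4.0956698 = 0.089
  phi_hat_2 = [gamma(0) gamma(2) - gamma(1)^2] / det = [(2.0334)(0.1884) - (0.1976)^2] / 4.0956698 = 0.3440468 / 4.0956698 = 0.084
So phi_hat = [0.0890, 0.0840].
Therefore phi_hat_2 = 0.0840.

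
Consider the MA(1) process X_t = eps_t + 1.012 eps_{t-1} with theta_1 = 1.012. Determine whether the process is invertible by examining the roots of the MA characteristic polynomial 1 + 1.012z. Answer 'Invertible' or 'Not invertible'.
\text{Not invertible}

The MA(q) characteristic polynomial is P(z) = 1 + 1.012z.
Invertibility requires all roots to lie outside the unit circle, i.e. |z| > 1 for every root.
This is linear in z: 1 + (1.012) z = 0  =>  z = -1/(1.012) = -0.988142,  |z| = 0.988142.
Moduli of all roots: 0.9881.
All moduli strictly greater than 1? No.
Verdict: Not invertible.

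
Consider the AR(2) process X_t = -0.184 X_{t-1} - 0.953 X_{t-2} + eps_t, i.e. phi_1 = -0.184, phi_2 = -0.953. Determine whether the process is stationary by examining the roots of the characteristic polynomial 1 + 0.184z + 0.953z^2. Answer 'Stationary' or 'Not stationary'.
\text{Stationary}

The AR(p) characteristic polynomial is P(z) = 1 + 0.184z + 0.953z^2.
Stationarity requires all roots to lie outside the unit circle, i.e. |z| > 1 for every root.
Set 1 + (0.184) z + (0.953) z^2 = 0, i.e. a z^2 + b z + c = 0 with a = 0.953, b = 0.184, c = 1.
Discriminant D = b^2 - 4ac = (0.184)^2 - 4*(0.953)*1 = 0.033856 - (3.812) = -3.778144.
D < 0, so the roots are the complex-conjugate pair z = (-b +/- i sqrt(-D)) / (2a) = -0.0965 +/- 1.0198i.
For a conjugate pair |z|^2 = z * conj(z) = (product of roots) = c/a = 1/(0.953) = 1.049318, so |z| = sqrt(1.049318) = 1.0244 for both roots.
Moduli of all roots: 1.0244, 1.0244.
All moduli strictly greater than 1? Yes.
Verdict: Stationary.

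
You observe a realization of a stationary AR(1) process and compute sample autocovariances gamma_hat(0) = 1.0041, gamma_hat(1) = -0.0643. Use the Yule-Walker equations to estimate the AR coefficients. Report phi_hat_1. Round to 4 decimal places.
\hat\phi_{1} = -0.0640

The Yule-Walker equations for an AR(p) process read, in matrix form,
  Gamma_p phi = r_p,   with   (Gamma_p)_{ij} = gamma(|i - j|),
                       (r_p)_i = gamma(i),   i,j = 1..p.
Substitute the sample gammas (Toeplitz matrix and right-hand side of size 1):
  Gamma_p = [[1.0041]]
  r_p     = [-0.0643]
With p = 1 this is the single equation gamma(0) phi_1 = gamma(1):
  phi_hat_1 = gamma(1) / gamma(0) = -0.0643 / 1.0041 = -0.0640.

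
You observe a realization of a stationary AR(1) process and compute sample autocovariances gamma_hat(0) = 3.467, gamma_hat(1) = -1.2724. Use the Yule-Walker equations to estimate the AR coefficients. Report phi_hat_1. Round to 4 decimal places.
\hat\phi_{1} = -0.3670

The Yule-Walker equations for an AR(p) process read, in matrix form,
  Gamma_p phi = r_p,   with   (Gamma_p)_{ij} = gamma(|i - j|),
                       (r_p)_i = gamma(i),   i,j = 1..p.
Substitute the sample gammas (Toeplitz matrix and right-hand side of size 1):
  Gamma_p = [[3.467]]
  r_p     = [-1.2724]
With p = 1 this is the single equation gamma(0) phi_1 = gamma(1):
  phi_hat_1 = gamma(1) / gamma(0) = -1.2724 / 3.467 = -0.3670.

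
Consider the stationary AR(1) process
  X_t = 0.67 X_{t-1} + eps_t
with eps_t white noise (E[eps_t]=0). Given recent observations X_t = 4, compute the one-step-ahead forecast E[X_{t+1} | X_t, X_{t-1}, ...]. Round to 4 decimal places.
E[X_{t+1} \mid \mathcal F_t] = 2.6800

For an AR(p) model X_t = c + sum_i phi_i X_{t-i} + eps_t, the
one-step-ahead conditional mean is
  E[X_{t+1} | X_t, ...] = c + sum_i phi_i X_{t+1-i}.
Substitute known values:
  E[X_{t+1} | ...] = (0.67) * (4)
                   = 2.6800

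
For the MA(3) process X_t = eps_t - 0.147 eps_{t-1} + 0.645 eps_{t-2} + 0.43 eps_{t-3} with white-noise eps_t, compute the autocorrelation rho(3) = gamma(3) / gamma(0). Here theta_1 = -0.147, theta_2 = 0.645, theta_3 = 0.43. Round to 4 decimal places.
\rho(3) = 0.2650

For an MA(q) process with theta_0 = 1, the autocovariance is
  gamma(k) = sigma^2 * sum_{i=0..q-k} theta_i * theta_{i+k},
and rho(k) = gamma(k) / gamma(0). Sigma^2 cancels.
  numerator   = (1)*(0.43) = 0.43.
  denominator = (1)^2 + (-0.147)^2 + (0.645)^2 + (0.43)^2 = 1.622534.
  rho(3) = 0.43 / 1.622534 = 0.2650.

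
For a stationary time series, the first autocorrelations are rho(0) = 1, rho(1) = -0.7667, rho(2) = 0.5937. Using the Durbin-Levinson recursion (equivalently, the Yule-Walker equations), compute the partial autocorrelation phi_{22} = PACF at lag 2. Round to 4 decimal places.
\phi_{22} = 0.0142

The PACF at lag k is phi_{kk}, the last component of the solution
to the Yule-Walker system G_k phi = r_k where
  (G_k)_{ij} = rho(|i - j|), (r_k)_i = rho(i), i,j = 1..k.
Equivalently, Durbin-Levinson gives phi_{kk} iteratively:
  phi_{11} = rho(1)
  phi_{kk} = [rho(k) - sum_{j=1..k-1} phi_{k-1,j} rho(k-j)]
            / [1 - sum_{j=1..k-1} phi_{k-1,j} rho(j)],
  phi_{k,j} = phi_{k-1,j} - phi_{kk} phi_{k-1,k-j},  j = 1..k-1.
Step k = 1:
  phi_11 = rho(1) = -0.7667.
Step k = 2:
  phi_22 = [rho(2) - phi_11 rho(1)] / [1 - phi_11 rho(1)] = [0.5937 - (-0.7667)(-0.7667)] / [1 - (-0.7667)(-0.7667)]
         = 0.00587111 / 0.41217111 = 0.0142.
Therefore phi_{22} = 0.0142.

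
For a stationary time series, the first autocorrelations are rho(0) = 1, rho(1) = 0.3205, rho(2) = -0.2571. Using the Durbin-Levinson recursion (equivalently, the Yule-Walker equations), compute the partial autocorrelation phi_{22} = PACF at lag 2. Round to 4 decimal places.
\phi_{22} = -0.4010

The PACF at lag k is phi_{kk}, the last component of the solution
to the Yule-Walker system G_k phi = r_k where
  (G_k)_{ij} = rho(|i - j|), (r_k)_i = rho(i), i,j = 1..k.
Equivalently, Durbin-Levinson gives phi_{kk} iteratively:
  phi_{11} = rho(1)
  phi_{kk} = [rho(k) - sum_{j=1..k-1} phi_{k-1,j} rho(k-j)]
            / [1 - sum_{j=1..k-1} phi_{k-1,j} rho(j)],
  phi_{k,j} = phi_{k-1,j} - phi_{kk} phi_{k-1,k-j},  j = 1..k-1.
Step k = 1:
  phi_11 = rho(1) = 0.3205.
Step k = 2:
  phi_22 = [rho(2) - phi_11 rho(1)] / [1 - phi_11 rho(1)] = [-0.2571 - (0.3205)(0.3205)] / [1 - (0.3205)(0.3205)]
         = -0.35982025 / 0.89727975 = -0.401.
Therefore phi_{22} = -0.4010.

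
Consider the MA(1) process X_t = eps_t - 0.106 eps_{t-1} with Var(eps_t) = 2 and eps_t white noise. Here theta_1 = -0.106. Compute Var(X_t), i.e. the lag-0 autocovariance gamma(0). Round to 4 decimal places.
\gamma(0) = 2.0225

For an MA(q) process X_t = eps_t + sum_i theta_i eps_{t-i} with
Var(eps_t) = sigma^2, the variance is
  gamma(0) = sigma^2 * (1 + sum_i theta_i^2).
  sum_i theta_i^2 = (-0.106)^2 = 0.011236.
  gamma(0) = 2 * (1 + 0.011236) = 2 * 1.011236 = 2.022472, which rounds to 2.0225.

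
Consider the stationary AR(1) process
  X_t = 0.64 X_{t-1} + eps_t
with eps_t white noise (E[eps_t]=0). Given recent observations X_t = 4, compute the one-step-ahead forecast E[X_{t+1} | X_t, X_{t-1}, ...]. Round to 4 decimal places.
E[X_{t+1} \mid \mathcal F_t] = 2.5600

For an AR(p) model X_t = c + sum_i phi_i X_{t-i} + eps_t, the
one-step-ahead conditional mean is
  E[X_{t+1} | X_t, ...] = c + sum_i phi_i X_{t+1-i}.
Substitute known values:
  E[X_{t+1} | ...] = (0.64) * (4)
                   = 2.5600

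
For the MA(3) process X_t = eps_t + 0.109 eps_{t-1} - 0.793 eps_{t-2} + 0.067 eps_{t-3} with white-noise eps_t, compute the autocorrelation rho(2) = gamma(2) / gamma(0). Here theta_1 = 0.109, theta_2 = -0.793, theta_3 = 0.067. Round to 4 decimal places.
\rho(2) = -0.4776

For an MA(q) process with theta_0 = 1, the autocovariance is
  gamma(k) = sigma^2 * sum_{i=0..q-k} theta_i * theta_{i+k},
and rho(k) = gamma(k) / gamma(0). Sigma^2 cancels.
  numerator   = (1)*(-0.793) + (0.109)*(0.067) = -0.785697.
  denominator = (1)^2 + (0.109)^2 + (-0.793)^2 + (0.067)^2 = 1.645219.
  rho(2) = -0.785697 / 1.645219 = -0.4776.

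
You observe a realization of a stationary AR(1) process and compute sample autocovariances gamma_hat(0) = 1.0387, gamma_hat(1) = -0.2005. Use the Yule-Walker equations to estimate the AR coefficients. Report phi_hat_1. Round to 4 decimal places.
\hat\phi_{1} = -0.1930

The Yule-Walker equations for an AR(p) process read, in matrix form,
  Gamma_p phi = r_p,   with   (Gamma_p)_{ij} = gamma(|i - j|),
                       (r_p)_i = gamma(i),   i,j = 1..p.
Substitute the sample gammas (Toeplitz matrix and right-hand side of size 1):
  Gamma_p = [[1.0387]]
  r_p     = [-0.2005]
With p = 1 this is the single equation gamma(0) phi_1 = gamma(1):
  phi_hat_1 = gamma(1) / gamma(0) = -0.2005 / 1.0387 = -0.1930.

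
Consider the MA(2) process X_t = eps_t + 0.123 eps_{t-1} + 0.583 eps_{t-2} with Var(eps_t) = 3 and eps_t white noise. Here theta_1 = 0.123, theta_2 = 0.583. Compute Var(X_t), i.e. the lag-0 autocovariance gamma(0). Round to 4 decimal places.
\gamma(0) = 4.0651

For an MA(q) process X_t = eps_t + sum_i theta_i eps_{t-i} with
Var(eps_t) = sigma^2, the variance is
  gamma(0) = sigma^2 * (1 + sum_i theta_i^2).
  sum_i theta_i^2 = (0.123)^2 + (0.583)^2 = 0.015129 + 0.339889 = 0.355018.
  gamma(0) = 3 * (1 + 0.355018) = 3 * 1.355018 = 4.065054, which rounds to 4.0651.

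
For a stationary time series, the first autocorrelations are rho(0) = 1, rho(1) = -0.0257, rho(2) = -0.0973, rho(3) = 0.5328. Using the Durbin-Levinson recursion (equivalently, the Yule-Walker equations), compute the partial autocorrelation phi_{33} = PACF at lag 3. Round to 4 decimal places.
\phi_{33} = 0.5330

The PACF at lag k is phi_{kk}, the last component of the solution
to the Yule-Walker system G_k phi = r_k where
  (G_k)_{ij} = rho(|i - j|), (r_k)_i = rho(i), i,j = 1..k.
Equivalently, Durbin-Levinson gives phi_{kk} iteratively:
  phi_{11} = rho(1)
  phi_{kk} = [rho(k) - sum_{j=1..k-1} phi_{k-1,j} rho(k-j)]
            / [1 - sum_{j=1..k-1} phi_{k-1,j} rho(j)],
  phi_{k,j} = phi_{k-1,j} - phi_{kk} phi_{k-1,k-j},  j = 1..k-1.
Step k = 1:
  phi_11 = rho(1) = -0.0257.
Step k = 2:
  phi_22 = [rho(2) - phi_11 rho(1)] / [1 - phi_11 rho(1)] = [-0.0973 - (-0.0257)(-0.0257)] / [1 - (-0.0257)(-0.0257)]
         = -0.09796049 / 0.99933951 = -0.098025.
  Update: phi_21 = phi_11 - phi_22 phi_11 = -0.0257 - (-0.098025)(-0.0257) = -0.028219.
Step k = 3:
  phi_33 = [rho(3) - phi_21 rho(2) - phi_22 rho(1)] / [1 - phi_21 rho(1) - phi_22 rho(2)]
    numerator   = 0.5328 - (-0.028219)(-0.0973) - (-0.098025)(-0.0257) = 0.52753502
    denominator = 1 - (-0.028219)(-0.0257) - (-0.098025)(-0.0973) = 0.98973691
  phi_33 = 0.52753502 / 0.98973691 = 0.533.
Therefore phi_{33} = 0.5330.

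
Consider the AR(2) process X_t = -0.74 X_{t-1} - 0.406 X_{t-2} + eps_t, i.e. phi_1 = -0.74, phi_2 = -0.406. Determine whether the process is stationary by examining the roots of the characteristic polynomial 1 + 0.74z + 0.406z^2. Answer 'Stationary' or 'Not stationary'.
\text{Stationary}

The AR(p) characteristic polynomial is P(z) = 1 + 0.74z + 0.406z^2.
Stationarity requires all roots to lie outside the unit circle, i.e. |z| > 1 for every root.
Set 1 + (0.74) z + (0.406) z^2 = 0, i.e. a z^2 + b z + c = 0 with a = 0.406, b = 0.74, c = 1.
Discriminant D = b^2 - 4ac = (0.74)^2 - 4*(0.406)*1 = 0.5476 - (1.624) = -1.0764.
D < 0, so the roots are the complex-conjugate pair z = (-b +/- i sqrt(-D)) / (2a) = -0.9113 +/- 1.2777i.
For a conjugate pair |z|^2 = z * conj(z) = (product of roots) = c/a = 1/(0.406) = 2.463054, so |z| = sqrt(2.463054) = 1.5694 for both roots.
Moduli of all roots: 1.5694, 1.5694.
All moduli strictly greater than 1? Yes.
Verdict: Stationary.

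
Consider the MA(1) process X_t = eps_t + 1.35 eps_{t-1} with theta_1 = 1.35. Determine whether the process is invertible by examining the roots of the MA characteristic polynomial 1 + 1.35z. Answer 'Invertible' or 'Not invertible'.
\text{Not invertible}

The MA(q) characteristic polynomial is P(z) = 1 + 1.35z.
Invertibility requires all roots to lie outside the unit circle, i.e. |z| > 1 for every root.
This is linear in z: 1 + (1.35) z = 0  =>  z = -1/(1.35) = -0.740741,  |z| = 0.740741.
Moduli of all roots: 0.7407.
All moduli strictly greater than 1? No.
Verdict: Not invertible.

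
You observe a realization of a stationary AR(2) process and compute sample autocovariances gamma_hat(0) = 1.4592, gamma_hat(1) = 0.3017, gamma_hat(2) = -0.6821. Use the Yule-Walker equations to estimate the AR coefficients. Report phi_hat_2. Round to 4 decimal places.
\hat\phi_{2} = -0.5330

The Yule-Walker equations for an AR(p) process read, in matrix form,
  Gamma_p phi = r_p,   with   (Gamma_p)_{ij} = gamma(|i - j|),
                       (r_p)_i = gamma(i),   i,j = 1..p.
Substitute the sample gammas (Toeplitz matrix and right-hand side of size 2):
  Gamma_p = [[1.4592, 0.3017], [0.3017, 1.4592]]
  r_p     = [0.3017, -0.6821]
Written out:
  1.4592 phi_1 + 0.3017 phi_2 = 0.3017
  0.3017 phi_1 + 1.4592 phi_2 = -0.6821
Solve by Cramer's rule:
  det = gamma(0)^2 - gamma(1)^2 = (1.4592)^2 - (0.3017)^2 = 2.12926464 - 0.09102289 = 2.03824175
  phi_hat_1 = [gamma(1) gamma(0) - gamma(1) gamma(2)] / det = [(0.3017)(1.4592) - (0.3017)(-0.6821)] / 2.03824175 = 0.64603021 / 2.03824175 = 0.317
  phi_hat_2 = [gamma(0) gamma(2) - gamma(1)^2] / det = [(1.4592)(-0.6821) - (0.3017)^2] / 2.03824175 = -1.08634321 / 2.03824175 = -0.533
So phi_hat = [0.3170, -0.5330].
Therefore phi_hat_2 = -0.5330.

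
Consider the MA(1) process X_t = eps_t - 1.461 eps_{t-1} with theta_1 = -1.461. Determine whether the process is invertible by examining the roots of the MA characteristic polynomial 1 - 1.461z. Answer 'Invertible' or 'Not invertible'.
\text{Not invertible}

The MA(q) characteristic polynomial is P(z) = 1 - 1.461z.
Invertibility requires all roots to lie outside the unit circle, i.e. |z| > 1 for every root.
This is linear in z: 1 + (-1.461) z = 0  =>  z = -1/(-1.461) = 0.684463,  |z| = 0.684463.
Moduli of all roots: 0.6845.
All moduli strictly greater than 1? No.
Verdict: Not invertible.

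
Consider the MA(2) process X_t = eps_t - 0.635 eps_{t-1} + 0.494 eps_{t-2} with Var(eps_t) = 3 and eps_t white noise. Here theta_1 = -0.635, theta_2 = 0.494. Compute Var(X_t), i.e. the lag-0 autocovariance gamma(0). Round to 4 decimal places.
\gamma(0) = 4.9418

For an MA(q) process X_t = eps_t + sum_i theta_i eps_{t-i} with
Var(eps_t) = sigma^2, the variance is
  gamma(0) = sigma^2 * (1 + sum_i theta_i^2).
  sum_i theta_i^2 = (-0.635)^2 + (0.494)^2 = 0.403225 + 0.244036 = 0.647261.
  gamma(0) = 3 * (1 + 0.647261) = 3 * 1.647261 = 4.941783, which rounds to 4.9418.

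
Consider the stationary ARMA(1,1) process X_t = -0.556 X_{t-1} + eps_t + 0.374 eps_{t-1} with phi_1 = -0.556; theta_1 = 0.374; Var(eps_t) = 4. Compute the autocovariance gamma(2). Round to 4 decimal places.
\gamma(2) = 0.4641

Multiply the model equation by X_{t-k} and take expectations. With theta_0 = psi_0 = 1 and psi_j the MA(infinity) weights, this gives
  gamma(k) - sum_i phi_i gamma(k-i) = c_k,
  c_k = sigma^2 * sum_{j=k..q} theta_j psi_{j-k}   (c_k = 0 for k > q),
using gamma(-m) = gamma(m).
psi-weights needed (psi_j = theta_j + sum_i phi_i psi_{j-i}):
  psi_1 = theta_1 + phi_1 = 0.374 + (-0.556) = -0.182
Right-hand sides:
  c_0 = sigma^2 (1 + theta_1 psi_1) = 4 * (1 + (0.374)(-0.182)) = 4 * 0.931932 = 3.727728
  c_1 = sigma^2 theta_1 = 4 * (0.374) = 1.496
  c_2 = 0
Equations for k = 0 and k = 1 (AR order 1):
  gamma(0) = phi_1 gamma(1) + c_0
  gamma(1) = phi_1 gamma(0) + c_1
Substituting the second into the first: gamma(0) (1 - phi_1^2) = c_0 + phi_1 c_1, so
  gamma(0) = (c_0 + phi_1 c_1) / (1 - phi_1^2) = (3.727728 + (-0.556)(1.496)) / (1 - (-0.556)^2) = 2.895952 / 0.690864 = 4.191783.
  gamma(1) = phi_1 gamma(0) + c_1 = (-0.556)(4.191783) + (1.496) = -0.834631.
For k = 2 (> q): gamma(2) = phi_1 gamma(1) = (-0.556)(-0.834631) = 0.464055.
Therefore gamma(2) = 0.4641 (to 4 decimal places).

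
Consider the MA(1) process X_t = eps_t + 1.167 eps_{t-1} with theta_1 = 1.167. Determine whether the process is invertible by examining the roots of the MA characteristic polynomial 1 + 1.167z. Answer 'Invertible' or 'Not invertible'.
\text{Not invertible}

The MA(q) characteristic polynomial is P(z) = 1 + 1.167z.
Invertibility requires all roots to lie outside the unit circle, i.e. |z| > 1 for every root.
This is linear in z: 1 + (1.167) z = 0  =>  z = -1/(1.167) = -0.856898,  |z| = 0.856898.
Moduli of all roots: 0.8569.
All moduli strictly greater than 1? No.
Verdict: Not invertible.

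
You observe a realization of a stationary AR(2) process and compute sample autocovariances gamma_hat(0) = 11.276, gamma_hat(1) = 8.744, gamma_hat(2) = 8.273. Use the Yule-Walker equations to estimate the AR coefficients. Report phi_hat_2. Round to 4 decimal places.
\hat\phi_{2} = 0.3320

The Yule-Walker equations for an AR(p) process read, in matrix form,
  Gamma_p phi = r_p,   with   (Gamma_p)_{ij} = gamma(|i - j|),
                       (r_p)_i = gamma(i),   i,j = 1..p.
Substitute the sample gammas (Toeplitz matrix and right-hand side of size 2):
  Gamma_p = [[11.276, 8.744], [8.744, 11.276]]
  r_p     = [8.744, 8.273]
Written out:
  11.276 phi_1 + 8.744 phi_2 = 8.744
  8.744 phi_1 + 11.276 phi_2 = 8.273
Solve by Cramer's rule:
  det = gamma(0)^2 - gamma(1)^2 = (11.276)^2 - (8.744)^2 = 127.148176 - 76.457536 = 50.69064
  phi_hat_1 = [gamma(1) gamma(0) - gamma(1) gamma(2)] / det = [(8.744)(11.276) - (8.744)(8.273)] / 50.69064 = 26.258232 / 50.69064 = 0.518
  phi_hat_2 = [gamma(0) gamma(2) - gamma(1)^2] / det = [(11.276)(8.273) - (8.744)^2] / 50.69064 = 16.828812 / 50.69064 = 0.332
So phi_hat = [0.5180, 0.3320].
Therefore phi_hat_2 = 0.3320.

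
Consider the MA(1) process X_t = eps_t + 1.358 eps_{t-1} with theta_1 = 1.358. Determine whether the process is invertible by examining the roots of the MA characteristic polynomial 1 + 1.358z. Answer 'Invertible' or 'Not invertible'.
\text{Not invertible}

The MA(q) characteristic polynomial is P(z) = 1 + 1.358z.
Invertibility requires all roots to lie outside the unit circle, i.e. |z| > 1 for every root.
This is linear in z: 1 + (1.358) z = 0  =>  z = -1/(1.358) = -0.736377,  |z| = 0.736377.
Moduli of all roots: 0.7364.
All moduli strictly greater than 1? No.
Verdict: Not invertible.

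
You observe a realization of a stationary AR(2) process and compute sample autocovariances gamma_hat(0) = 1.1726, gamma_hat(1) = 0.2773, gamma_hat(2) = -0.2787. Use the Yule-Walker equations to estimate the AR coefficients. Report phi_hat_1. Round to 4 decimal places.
\hat\phi_{1} = 0.3100

The Yule-Walker equations for an AR(p) process read, in matrix form,
  Gamma_p phi = r_p,   with   (Gamma_p)_{ij} = gamma(|i - j|),
                       (r_p)_i = gamma(i),   i,j = 1..p.
Substitute the sample gammas (Toeplitz matrix and right-hand side of size 2):
  Gamma_p = [[1.1726, 0.2773], [0.2773, 1.1726]]
  r_p     = [0.2773, -0.2787]
Written out:
  1.1726 phi_1 + 0.2773 phi_2 = 0.2773
  0.2773 phi_1 + 1.1726 phi_2 = -0.2787
Solve by Cramer's rule:
  det = gamma(0)^2 - gamma(1)^2 = (1.1726)^2 - (0.2773)^2 = 1.37499076 - 0.07689529 = 1.29809547
  phi_hat_1 = [gamma(1) gamma(0) - gamma(1) gamma(2)] / det = [(0.2773)(1.1726) - (0.2773)(-0.2787)] / 1.29809547 = 0.40244549 / 1.29809547 = 0.31
  phi_hat_2 = [gamma(0) gamma(2) - gamma(1)^2] / det = [(1.1726)(-0.2787) - (0.2773)^2] / 1.29809547 = -0.40369891 / 1.29809547 = -0.311
So phi_hat = [0.3100, -0.3110].
Therefore phi_hat_1 = 0.3100.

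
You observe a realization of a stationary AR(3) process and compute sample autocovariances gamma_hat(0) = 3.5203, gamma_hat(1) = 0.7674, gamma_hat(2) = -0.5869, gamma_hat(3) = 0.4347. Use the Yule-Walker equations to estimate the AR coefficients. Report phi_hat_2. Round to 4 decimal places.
\hat\phi_{2} = -0.2890

The Yule-Walker equations for an AR(p) process read, in matrix form,
  Gamma_p phi = r_p,   with   (Gamma_p)_{ij} = gamma(|i - j|),
                       (r_p)_i = gamma(i),   i,j = 1..p.
Substitute the sample gammas (Toeplitz matrix and right-hand side of size 3):
  Gamma_p = [[3.5203, 0.7674, -0.5869], [0.7674, 3.5203, 0.7674], [-0.5869, 0.7674, 3.5203]]
  r_p     = [0.7674, -0.5869, 0.4347]
Written out (R1..R3):
  (R1) 3.5203 phi_1 + 0.7674 phi_2 - 0.5869 phi_3 = 0.7674
  (R2) 0.7674 phi_1 + 3.5203 phi_2 + 0.7674 phi_3 = -0.5869
  (R3) -0.5869 phi_1 + 0.7674 phi_2 + 3.5203 phi_3 = 0.4347
Gaussian elimination:
  R2 <- R2 - (0.7674/3.5203) R1 = R2 - (0.217993) R1:  3.353012 phi_2 + 0.89534 phi_3 = -0.754188
  R3 <- R3 - (-0.5869/3.5203) R1 = R3 - (-0.166719) R1:  0.89534 phi_2 + 3.422453 phi_3 = 0.56264
  R3 <- R3 - (0.89534/3.353012) R2 = R3 - (0.267026) R2:  3.183374 phi_3 = 0.764027
Back-substitution:
  phi_hat_3 = 0.764027 / 3.183374 = 0.240006
  phi_hat_2 = (-0.754188 - (0.89534)(0.240006)) / 3.353012 = -0.289016
  phi_hat_1 = (0.7674 - (0.7674)(-0.289016) - (-0.5869)(0.240006)) / 3.5203 = 0.32101
So phi_hat = [0.3210, -0.2890, 0.2400].
Therefore phi_hat_2 = -0.2890.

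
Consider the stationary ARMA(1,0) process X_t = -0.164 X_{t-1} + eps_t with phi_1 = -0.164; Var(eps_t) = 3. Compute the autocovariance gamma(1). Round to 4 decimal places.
\gamma(1) = -0.5056

Multiply the model equation by X_{t-k} and take expectations. With theta_0 = psi_0 = 1 and psi_j the MA(infinity) weights, this gives
  gamma(k) - sum_i phi_i gamma(k-i) = c_k,
  c_k = sigma^2 * sum_{j=k..q} theta_j psi_{j-k}   (c_k = 0 for k > q),
using gamma(-m) = gamma(m).
Pure AR (q = 0): c_0 = sigma^2 = 3, c_k = 0 for k >= 1.
Equations for k = 0 and k = 1 (AR order 1):
  gamma(0) = phi_1 gamma(1) + c_0
  gamma(1) = phi_1 gamma(0) + c_1
Substituting the second into the first: gamma(0) (1 - phi_1^2) = c_0 + phi_1 c_1, so
  gamma(0) = c_0 / (1 - phi_1^2) = 3 / (1 - (-0.164)^2) = 3 / 0.973104 = 3.082918.
  gamma(1) = phi_1 gamma(0) = (-0.164)(3.082918) = -0.505599.
Therefore gamma(1) = -0.5056 (to 4 decimal places).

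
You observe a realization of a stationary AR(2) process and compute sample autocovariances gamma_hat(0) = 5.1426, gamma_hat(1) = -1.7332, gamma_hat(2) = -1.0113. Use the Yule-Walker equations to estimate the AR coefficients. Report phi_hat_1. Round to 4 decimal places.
\hat\phi_{1} = -0.4550

The Yule-Walker equations for an AR(p) process read, in matrix form,
  Gamma_p phi = r_p,   with   (Gamma_p)_{ij} = gamma(|i - j|),
                       (r_p)_i = gamma(i),   i,j = 1..p.
Substitute the sample gammas (Toeplitz matrix and right-hand side of size 2):
  Gamma_p = [[5.1426, -1.7332], [-1.7332, 5.1426]]
  r_p     = [-1.7332, -1.0113]
Written out:
  5.1426 phi_1 - 1.7332 phi_2 = -1.7332
  -1.7332 phi_1 + 5.1426 phi_2 = -1.0113
Solve by Cramer's rule:
  det = gamma(0)^2 - gamma(1)^2 = (5.1426)^2 - (-1.7332)^2 = 26.44633476 - 3.00398224 = 23.44235252
  phi_hat_1 = [gamma(1) gamma(0) - gamma(1) gamma(2)] / det = [(-1.7332)(5.1426) - (-1.7332)(-1.0113)] / 23.44235252 = -10.66593948 / 23.44235252 = -0.455
  phi_hat_2 = [gamma(0) gamma(2) - gamma(1)^2] / det = [(5.1426)(-1.0113) - (-1.7332)^2] / 23.44235252 = -8.20469362 / 23.44235252 = -0.35
So phi_hat = [-0.4550, -0.3500].
Therefore phi_hat_1 = -0.4550.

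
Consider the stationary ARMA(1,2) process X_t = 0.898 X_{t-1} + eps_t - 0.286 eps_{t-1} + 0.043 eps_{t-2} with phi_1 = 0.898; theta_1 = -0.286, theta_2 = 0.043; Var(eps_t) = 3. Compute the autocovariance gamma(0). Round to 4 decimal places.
\gamma(0) = 9.5651

Multiply the model equation by X_{t-k} and take expectations. With theta_0 = psi_0 = 1 and psi_j the MA(infinity) weights, this gives
  gamma(k) - sum_i phi_i gamma(k-i) = c_k,
  c_k = sigma^2 * sum_{j=k..q} theta_j psi_{j-k}   (c_k = 0 for k > q),
using gamma(-m) = gamma(m).
psi-weights needed (psi_j = theta_j + sum_i phi_i psi_{j-i}):
  psi_1 = theta_1 + phi_1 = -0.286 + (0.898) = 0.612
  psi_2 = theta_2 + phi_1 psi_1 = 0.043 + (0.898)(0.612) = 0.592576
Right-hand sides:
  c_0 = sigma^2 (1 + theta_1 psi_1 + theta_2 psi_2) = 3 * (1 + (-0.286)(0.612) + (0.043)(0.592576)) = 3 * 0.850449 = 2.551346
  c_1 = sigma^2 (theta_1 + theta_2 psi_1) = 3 * (-0.286 + (0.043)(0.612)) = -0.779052
  c_2 = sigma^2 theta_2 = 3 * (0.043) = 0.129
Equations for k = 0 and k = 1 (AR order 1):
  gamma(0) = phi_1 gamma(1) + c_0
  gamma(1) = phi_1 gamma(0) + c_1
Substituting the second into the first: gamma(0) (1 - phi_1^2) = c_0 + phi_1 c_1, so
  gamma(0) = (c_0 + phi_1 c_1) / (1 - phi_1^2) = (2.551346 + (0.898)(-0.779052)) / (1 - (0.898)^2) = 1.851758 / 0.193596 = 9.565061.
Therefore gamma(0) = 9.5651 (to 4 decimal places).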